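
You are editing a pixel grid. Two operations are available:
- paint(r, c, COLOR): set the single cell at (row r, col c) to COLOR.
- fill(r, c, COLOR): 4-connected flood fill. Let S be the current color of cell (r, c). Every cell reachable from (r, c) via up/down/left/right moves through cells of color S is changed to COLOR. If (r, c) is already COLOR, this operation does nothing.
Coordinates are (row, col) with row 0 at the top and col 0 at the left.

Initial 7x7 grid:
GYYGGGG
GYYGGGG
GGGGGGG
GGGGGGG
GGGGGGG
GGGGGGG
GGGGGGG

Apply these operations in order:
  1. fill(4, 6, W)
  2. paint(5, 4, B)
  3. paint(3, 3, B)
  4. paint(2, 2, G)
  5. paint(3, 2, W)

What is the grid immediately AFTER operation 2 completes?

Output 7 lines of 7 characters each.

After op 1 fill(4,6,W) [45 cells changed]:
WYYWWWW
WYYWWWW
WWWWWWW
WWWWWWW
WWWWWWW
WWWWWWW
WWWWWWW
After op 2 paint(5,4,B):
WYYWWWW
WYYWWWW
WWWWWWW
WWWWWWW
WWWWWWW
WWWWBWW
WWWWWWW

Answer: WYYWWWW
WYYWWWW
WWWWWWW
WWWWWWW
WWWWWWW
WWWWBWW
WWWWWWW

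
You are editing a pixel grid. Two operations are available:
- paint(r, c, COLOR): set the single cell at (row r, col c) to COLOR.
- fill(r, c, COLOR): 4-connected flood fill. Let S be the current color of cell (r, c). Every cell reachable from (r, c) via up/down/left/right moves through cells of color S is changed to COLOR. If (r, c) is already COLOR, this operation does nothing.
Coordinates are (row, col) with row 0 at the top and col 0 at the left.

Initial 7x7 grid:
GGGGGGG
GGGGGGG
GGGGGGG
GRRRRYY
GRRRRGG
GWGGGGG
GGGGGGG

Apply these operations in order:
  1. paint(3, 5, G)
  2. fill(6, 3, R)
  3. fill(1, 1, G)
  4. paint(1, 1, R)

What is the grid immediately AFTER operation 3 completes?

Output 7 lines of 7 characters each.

After op 1 paint(3,5,G):
GGGGGGG
GGGGGGG
GGGGGGG
GRRRRGY
GRRRRGG
GWGGGGG
GGGGGGG
After op 2 fill(6,3,R) [39 cells changed]:
RRRRRRR
RRRRRRR
RRRRRRR
RRRRRRY
RRRRRRR
RWRRRRR
RRRRRRR
After op 3 fill(1,1,G) [47 cells changed]:
GGGGGGG
GGGGGGG
GGGGGGG
GGGGGGY
GGGGGGG
GWGGGGG
GGGGGGG

Answer: GGGGGGG
GGGGGGG
GGGGGGG
GGGGGGY
GGGGGGG
GWGGGGG
GGGGGGG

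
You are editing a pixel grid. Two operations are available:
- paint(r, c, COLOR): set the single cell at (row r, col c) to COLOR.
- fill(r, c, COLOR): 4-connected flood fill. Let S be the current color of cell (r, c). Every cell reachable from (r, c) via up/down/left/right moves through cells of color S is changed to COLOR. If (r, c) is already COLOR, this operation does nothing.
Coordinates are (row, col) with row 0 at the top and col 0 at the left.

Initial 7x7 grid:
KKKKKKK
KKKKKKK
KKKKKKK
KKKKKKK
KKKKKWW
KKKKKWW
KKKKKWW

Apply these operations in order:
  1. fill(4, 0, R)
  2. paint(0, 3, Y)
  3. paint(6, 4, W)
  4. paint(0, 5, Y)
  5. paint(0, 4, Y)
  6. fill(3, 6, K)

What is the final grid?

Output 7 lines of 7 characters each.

After op 1 fill(4,0,R) [43 cells changed]:
RRRRRRR
RRRRRRR
RRRRRRR
RRRRRRR
RRRRRWW
RRRRRWW
RRRRRWW
After op 2 paint(0,3,Y):
RRRYRRR
RRRRRRR
RRRRRRR
RRRRRRR
RRRRRWW
RRRRRWW
RRRRRWW
After op 3 paint(6,4,W):
RRRYRRR
RRRRRRR
RRRRRRR
RRRRRRR
RRRRRWW
RRRRRWW
RRRRWWW
After op 4 paint(0,5,Y):
RRRYRYR
RRRRRRR
RRRRRRR
RRRRRRR
RRRRRWW
RRRRRWW
RRRRWWW
After op 5 paint(0,4,Y):
RRRYYYR
RRRRRRR
RRRRRRR
RRRRRRR
RRRRRWW
RRRRRWW
RRRRWWW
After op 6 fill(3,6,K) [39 cells changed]:
KKKYYYK
KKKKKKK
KKKKKKK
KKKKKKK
KKKKKWW
KKKKKWW
KKKKWWW

Answer: KKKYYYK
KKKKKKK
KKKKKKK
KKKKKKK
KKKKKWW
KKKKKWW
KKKKWWW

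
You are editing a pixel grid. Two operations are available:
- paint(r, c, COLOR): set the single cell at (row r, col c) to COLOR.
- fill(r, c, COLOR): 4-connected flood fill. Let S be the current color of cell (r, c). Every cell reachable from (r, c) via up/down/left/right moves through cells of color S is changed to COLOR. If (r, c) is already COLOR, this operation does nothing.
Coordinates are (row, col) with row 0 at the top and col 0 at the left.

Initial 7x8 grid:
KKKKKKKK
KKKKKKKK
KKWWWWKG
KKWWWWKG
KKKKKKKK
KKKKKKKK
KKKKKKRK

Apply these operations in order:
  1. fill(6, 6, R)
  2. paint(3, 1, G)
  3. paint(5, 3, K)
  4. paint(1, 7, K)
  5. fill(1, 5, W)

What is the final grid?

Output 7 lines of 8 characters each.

Answer: WWWWWWWW
WWWWWWWW
WWWWWWWG
WGWWWWWG
WWWWWWWW
WWWWWWWW
WWWWWWRW

Derivation:
After op 1 fill(6,6,R) [0 cells changed]:
KKKKKKKK
KKKKKKKK
KKWWWWKG
KKWWWWKG
KKKKKKKK
KKKKKKKK
KKKKKKRK
After op 2 paint(3,1,G):
KKKKKKKK
KKKKKKKK
KKWWWWKG
KGWWWWKG
KKKKKKKK
KKKKKKKK
KKKKKKRK
After op 3 paint(5,3,K):
KKKKKKKK
KKKKKKKK
KKWWWWKG
KGWWWWKG
KKKKKKKK
KKKKKKKK
KKKKKKRK
After op 4 paint(1,7,K):
KKKKKKKK
KKKKKKKK
KKWWWWKG
KGWWWWKG
KKKKKKKK
KKKKKKKK
KKKKKKRK
After op 5 fill(1,5,W) [44 cells changed]:
WWWWWWWW
WWWWWWWW
WWWWWWWG
WGWWWWWG
WWWWWWWW
WWWWWWWW
WWWWWWRW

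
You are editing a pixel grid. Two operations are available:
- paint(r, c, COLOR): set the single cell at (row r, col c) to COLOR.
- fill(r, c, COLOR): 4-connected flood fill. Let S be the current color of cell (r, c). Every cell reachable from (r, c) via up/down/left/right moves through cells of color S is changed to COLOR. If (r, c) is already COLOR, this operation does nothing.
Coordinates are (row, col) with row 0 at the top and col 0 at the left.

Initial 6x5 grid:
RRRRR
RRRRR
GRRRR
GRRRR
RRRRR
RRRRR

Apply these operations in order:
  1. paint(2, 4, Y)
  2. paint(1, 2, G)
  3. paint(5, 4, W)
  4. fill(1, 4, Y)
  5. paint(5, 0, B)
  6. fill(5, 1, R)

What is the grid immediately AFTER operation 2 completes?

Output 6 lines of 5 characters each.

After op 1 paint(2,4,Y):
RRRRR
RRRRR
GRRRY
GRRRR
RRRRR
RRRRR
After op 2 paint(1,2,G):
RRRRR
RRGRR
GRRRY
GRRRR
RRRRR
RRRRR

Answer: RRRRR
RRGRR
GRRRY
GRRRR
RRRRR
RRRRR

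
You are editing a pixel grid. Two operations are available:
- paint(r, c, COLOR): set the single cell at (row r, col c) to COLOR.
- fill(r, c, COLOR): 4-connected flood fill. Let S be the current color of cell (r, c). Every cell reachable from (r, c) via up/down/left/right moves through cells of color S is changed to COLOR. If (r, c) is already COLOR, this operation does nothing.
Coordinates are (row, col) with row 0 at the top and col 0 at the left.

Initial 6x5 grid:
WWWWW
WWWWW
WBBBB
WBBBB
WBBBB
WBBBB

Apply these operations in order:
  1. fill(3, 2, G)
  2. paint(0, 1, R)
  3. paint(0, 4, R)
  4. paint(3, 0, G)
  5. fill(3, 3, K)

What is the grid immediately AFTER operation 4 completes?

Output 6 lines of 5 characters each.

Answer: WRWWR
WWWWW
WGGGG
GGGGG
WGGGG
WGGGG

Derivation:
After op 1 fill(3,2,G) [16 cells changed]:
WWWWW
WWWWW
WGGGG
WGGGG
WGGGG
WGGGG
After op 2 paint(0,1,R):
WRWWW
WWWWW
WGGGG
WGGGG
WGGGG
WGGGG
After op 3 paint(0,4,R):
WRWWR
WWWWW
WGGGG
WGGGG
WGGGG
WGGGG
After op 4 paint(3,0,G):
WRWWR
WWWWW
WGGGG
GGGGG
WGGGG
WGGGG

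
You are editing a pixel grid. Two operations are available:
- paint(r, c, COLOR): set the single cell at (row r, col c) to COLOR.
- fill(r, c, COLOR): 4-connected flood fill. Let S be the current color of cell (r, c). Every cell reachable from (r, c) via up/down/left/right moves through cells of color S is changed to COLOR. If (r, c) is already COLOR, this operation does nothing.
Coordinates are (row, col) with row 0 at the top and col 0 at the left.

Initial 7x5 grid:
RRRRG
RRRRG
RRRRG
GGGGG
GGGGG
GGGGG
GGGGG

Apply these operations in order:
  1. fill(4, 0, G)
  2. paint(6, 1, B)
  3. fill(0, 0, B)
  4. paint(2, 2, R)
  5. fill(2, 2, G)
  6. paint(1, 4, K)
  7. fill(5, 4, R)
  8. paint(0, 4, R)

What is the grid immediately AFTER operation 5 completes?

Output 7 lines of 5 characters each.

Answer: BBBBG
BBBBG
BBGBG
GGGGG
GGGGG
GGGGG
GBGGG

Derivation:
After op 1 fill(4,0,G) [0 cells changed]:
RRRRG
RRRRG
RRRRG
GGGGG
GGGGG
GGGGG
GGGGG
After op 2 paint(6,1,B):
RRRRG
RRRRG
RRRRG
GGGGG
GGGGG
GGGGG
GBGGG
After op 3 fill(0,0,B) [12 cells changed]:
BBBBG
BBBBG
BBBBG
GGGGG
GGGGG
GGGGG
GBGGG
After op 4 paint(2,2,R):
BBBBG
BBBBG
BBRBG
GGGGG
GGGGG
GGGGG
GBGGG
After op 5 fill(2,2,G) [1 cells changed]:
BBBBG
BBBBG
BBGBG
GGGGG
GGGGG
GGGGG
GBGGG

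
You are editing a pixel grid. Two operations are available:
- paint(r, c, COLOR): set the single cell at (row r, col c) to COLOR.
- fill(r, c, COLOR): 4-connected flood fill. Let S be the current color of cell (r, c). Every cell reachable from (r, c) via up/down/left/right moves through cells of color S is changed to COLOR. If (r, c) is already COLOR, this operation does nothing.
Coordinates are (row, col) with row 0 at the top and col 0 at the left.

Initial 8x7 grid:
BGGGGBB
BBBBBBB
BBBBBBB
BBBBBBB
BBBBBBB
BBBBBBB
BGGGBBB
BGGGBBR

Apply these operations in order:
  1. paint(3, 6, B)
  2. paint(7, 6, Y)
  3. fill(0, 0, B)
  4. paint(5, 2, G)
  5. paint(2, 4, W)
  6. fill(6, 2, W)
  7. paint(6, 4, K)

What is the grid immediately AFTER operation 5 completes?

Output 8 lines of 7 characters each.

After op 1 paint(3,6,B):
BGGGGBB
BBBBBBB
BBBBBBB
BBBBBBB
BBBBBBB
BBBBBBB
BGGGBBB
BGGGBBR
After op 2 paint(7,6,Y):
BGGGGBB
BBBBBBB
BBBBBBB
BBBBBBB
BBBBBBB
BBBBBBB
BGGGBBB
BGGGBBY
After op 3 fill(0,0,B) [0 cells changed]:
BGGGGBB
BBBBBBB
BBBBBBB
BBBBBBB
BBBBBBB
BBBBBBB
BGGGBBB
BGGGBBY
After op 4 paint(5,2,G):
BGGGGBB
BBBBBBB
BBBBBBB
BBBBBBB
BBBBBBB
BBGBBBB
BGGGBBB
BGGGBBY
After op 5 paint(2,4,W):
BGGGGBB
BBBBBBB
BBBBWBB
BBBBBBB
BBBBBBB
BBGBBBB
BGGGBBB
BGGGBBY

Answer: BGGGGBB
BBBBBBB
BBBBWBB
BBBBBBB
BBBBBBB
BBGBBBB
BGGGBBB
BGGGBBY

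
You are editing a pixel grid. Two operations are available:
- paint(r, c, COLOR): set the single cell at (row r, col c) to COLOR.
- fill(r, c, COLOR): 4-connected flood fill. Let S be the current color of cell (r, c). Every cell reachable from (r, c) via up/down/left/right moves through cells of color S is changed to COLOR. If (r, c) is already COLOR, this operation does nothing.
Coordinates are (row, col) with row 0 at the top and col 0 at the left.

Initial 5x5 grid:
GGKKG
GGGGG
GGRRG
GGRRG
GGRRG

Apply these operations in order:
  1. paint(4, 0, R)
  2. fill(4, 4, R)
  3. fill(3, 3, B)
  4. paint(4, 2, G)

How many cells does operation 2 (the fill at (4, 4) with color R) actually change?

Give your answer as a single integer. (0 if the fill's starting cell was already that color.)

Answer: 16

Derivation:
After op 1 paint(4,0,R):
GGKKG
GGGGG
GGRRG
GGRRG
RGRRG
After op 2 fill(4,4,R) [16 cells changed]:
RRKKR
RRRRR
RRRRR
RRRRR
RRRRR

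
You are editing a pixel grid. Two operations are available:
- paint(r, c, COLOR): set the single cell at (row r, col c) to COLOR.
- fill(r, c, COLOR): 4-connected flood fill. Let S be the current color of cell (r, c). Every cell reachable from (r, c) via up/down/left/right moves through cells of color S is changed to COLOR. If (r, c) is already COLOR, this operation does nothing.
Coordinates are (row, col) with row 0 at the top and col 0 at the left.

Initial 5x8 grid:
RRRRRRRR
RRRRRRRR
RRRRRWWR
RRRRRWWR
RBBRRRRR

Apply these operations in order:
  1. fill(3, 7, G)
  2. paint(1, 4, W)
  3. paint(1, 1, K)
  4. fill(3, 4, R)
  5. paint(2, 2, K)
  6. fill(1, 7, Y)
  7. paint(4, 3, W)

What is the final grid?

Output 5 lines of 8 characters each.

Answer: YYYYYYYY
YKYYWYYY
YYKYYWWY
YYYYYWWY
YBBWYYYY

Derivation:
After op 1 fill(3,7,G) [34 cells changed]:
GGGGGGGG
GGGGGGGG
GGGGGWWG
GGGGGWWG
GBBGGGGG
After op 2 paint(1,4,W):
GGGGGGGG
GGGGWGGG
GGGGGWWG
GGGGGWWG
GBBGGGGG
After op 3 paint(1,1,K):
GGGGGGGG
GKGGWGGG
GGGGGWWG
GGGGGWWG
GBBGGGGG
After op 4 fill(3,4,R) [32 cells changed]:
RRRRRRRR
RKRRWRRR
RRRRRWWR
RRRRRWWR
RBBRRRRR
After op 5 paint(2,2,K):
RRRRRRRR
RKRRWRRR
RRKRRWWR
RRRRRWWR
RBBRRRRR
After op 6 fill(1,7,Y) [31 cells changed]:
YYYYYYYY
YKYYWYYY
YYKYYWWY
YYYYYWWY
YBBYYYYY
After op 7 paint(4,3,W):
YYYYYYYY
YKYYWYYY
YYKYYWWY
YYYYYWWY
YBBWYYYY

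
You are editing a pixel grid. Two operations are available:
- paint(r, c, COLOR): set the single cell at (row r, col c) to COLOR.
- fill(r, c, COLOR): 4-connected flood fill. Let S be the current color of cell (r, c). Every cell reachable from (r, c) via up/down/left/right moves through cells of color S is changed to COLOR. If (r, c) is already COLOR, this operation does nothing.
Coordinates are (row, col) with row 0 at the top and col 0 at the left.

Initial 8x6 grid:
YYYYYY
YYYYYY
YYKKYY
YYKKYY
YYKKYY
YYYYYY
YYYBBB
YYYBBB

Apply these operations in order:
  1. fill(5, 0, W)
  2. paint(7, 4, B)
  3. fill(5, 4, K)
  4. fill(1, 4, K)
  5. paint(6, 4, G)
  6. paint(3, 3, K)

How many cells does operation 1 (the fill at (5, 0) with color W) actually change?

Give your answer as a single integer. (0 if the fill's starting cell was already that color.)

After op 1 fill(5,0,W) [36 cells changed]:
WWWWWW
WWWWWW
WWKKWW
WWKKWW
WWKKWW
WWWWWW
WWWBBB
WWWBBB

Answer: 36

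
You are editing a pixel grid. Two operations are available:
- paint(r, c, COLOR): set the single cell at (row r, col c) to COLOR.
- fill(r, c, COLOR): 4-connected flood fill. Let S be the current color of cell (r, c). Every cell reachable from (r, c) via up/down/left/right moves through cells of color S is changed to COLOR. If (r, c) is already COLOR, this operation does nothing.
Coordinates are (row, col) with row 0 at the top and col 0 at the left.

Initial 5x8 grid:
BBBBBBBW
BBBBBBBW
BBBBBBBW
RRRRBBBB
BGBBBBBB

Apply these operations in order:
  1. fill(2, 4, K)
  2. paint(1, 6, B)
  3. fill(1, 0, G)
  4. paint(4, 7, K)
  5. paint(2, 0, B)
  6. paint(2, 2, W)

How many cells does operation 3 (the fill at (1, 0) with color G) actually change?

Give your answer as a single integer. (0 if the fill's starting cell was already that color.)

Answer: 30

Derivation:
After op 1 fill(2,4,K) [31 cells changed]:
KKKKKKKW
KKKKKKKW
KKKKKKKW
RRRRKKKK
BGKKKKKK
After op 2 paint(1,6,B):
KKKKKKKW
KKKKKKBW
KKKKKKKW
RRRRKKKK
BGKKKKKK
After op 3 fill(1,0,G) [30 cells changed]:
GGGGGGGW
GGGGGGBW
GGGGGGGW
RRRRGGGG
BGGGGGGG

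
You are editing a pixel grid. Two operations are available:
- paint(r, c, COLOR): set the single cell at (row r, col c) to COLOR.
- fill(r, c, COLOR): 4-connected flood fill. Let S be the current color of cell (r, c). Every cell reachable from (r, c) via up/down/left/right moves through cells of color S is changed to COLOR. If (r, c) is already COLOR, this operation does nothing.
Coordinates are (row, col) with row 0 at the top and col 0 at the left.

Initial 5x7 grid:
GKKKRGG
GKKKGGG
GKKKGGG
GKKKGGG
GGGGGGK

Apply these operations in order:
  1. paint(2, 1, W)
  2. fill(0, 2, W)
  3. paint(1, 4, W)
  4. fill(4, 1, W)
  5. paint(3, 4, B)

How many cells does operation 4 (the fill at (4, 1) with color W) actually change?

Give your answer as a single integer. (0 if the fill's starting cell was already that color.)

Answer: 20

Derivation:
After op 1 paint(2,1,W):
GKKKRGG
GKKKGGG
GWKKGGG
GKKKGGG
GGGGGGK
After op 2 fill(0,2,W) [11 cells changed]:
GWWWRGG
GWWWGGG
GWWWGGG
GWWWGGG
GGGGGGK
After op 3 paint(1,4,W):
GWWWRGG
GWWWWGG
GWWWGGG
GWWWGGG
GGGGGGK
After op 4 fill(4,1,W) [20 cells changed]:
WWWWRWW
WWWWWWW
WWWWWWW
WWWWWWW
WWWWWWK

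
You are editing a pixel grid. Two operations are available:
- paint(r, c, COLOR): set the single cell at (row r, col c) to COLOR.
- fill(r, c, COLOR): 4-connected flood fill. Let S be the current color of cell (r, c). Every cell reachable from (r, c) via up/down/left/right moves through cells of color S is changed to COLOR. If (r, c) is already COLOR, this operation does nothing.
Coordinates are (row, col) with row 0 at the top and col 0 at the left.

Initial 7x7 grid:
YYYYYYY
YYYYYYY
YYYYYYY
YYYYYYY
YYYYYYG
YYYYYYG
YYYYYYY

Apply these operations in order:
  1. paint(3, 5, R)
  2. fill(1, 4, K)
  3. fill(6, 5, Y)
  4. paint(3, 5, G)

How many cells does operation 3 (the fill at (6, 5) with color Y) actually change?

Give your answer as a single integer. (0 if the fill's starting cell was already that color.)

After op 1 paint(3,5,R):
YYYYYYY
YYYYYYY
YYYYYYY
YYYYYRY
YYYYYYG
YYYYYYG
YYYYYYY
After op 2 fill(1,4,K) [46 cells changed]:
KKKKKKK
KKKKKKK
KKKKKKK
KKKKKRK
KKKKKKG
KKKKKKG
KKKKKKK
After op 3 fill(6,5,Y) [46 cells changed]:
YYYYYYY
YYYYYYY
YYYYYYY
YYYYYRY
YYYYYYG
YYYYYYG
YYYYYYY

Answer: 46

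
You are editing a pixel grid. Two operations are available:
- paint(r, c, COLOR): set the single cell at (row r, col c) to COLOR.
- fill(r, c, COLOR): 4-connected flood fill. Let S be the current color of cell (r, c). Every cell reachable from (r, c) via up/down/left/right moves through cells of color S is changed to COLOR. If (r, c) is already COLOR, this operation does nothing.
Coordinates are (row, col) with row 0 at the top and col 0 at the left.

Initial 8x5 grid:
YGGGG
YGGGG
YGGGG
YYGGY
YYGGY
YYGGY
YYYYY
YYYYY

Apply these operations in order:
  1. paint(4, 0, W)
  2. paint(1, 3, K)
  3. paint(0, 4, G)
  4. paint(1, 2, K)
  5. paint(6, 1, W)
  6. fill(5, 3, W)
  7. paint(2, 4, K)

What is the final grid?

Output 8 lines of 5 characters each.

After op 1 paint(4,0,W):
YGGGG
YGGGG
YGGGG
YYGGY
WYGGY
YYGGY
YYYYY
YYYYY
After op 2 paint(1,3,K):
YGGGG
YGGKG
YGGGG
YYGGY
WYGGY
YYGGY
YYYYY
YYYYY
After op 3 paint(0,4,G):
YGGGG
YGGKG
YGGGG
YYGGY
WYGGY
YYGGY
YYYYY
YYYYY
After op 4 paint(1,2,K):
YGGGG
YGKKG
YGGGG
YYGGY
WYGGY
YYGGY
YYYYY
YYYYY
After op 5 paint(6,1,W):
YGGGG
YGKKG
YGGGG
YYGGY
WYGGY
YYGGY
YWYYY
YYYYY
After op 6 fill(5,3,W) [16 cells changed]:
YWWWW
YWKKW
YWWWW
YYWWY
WYWWY
YYWWY
YWYYY
YYYYY
After op 7 paint(2,4,K):
YWWWW
YWKKW
YWWWK
YYWWY
WYWWY
YYWWY
YWYYY
YYYYY

Answer: YWWWW
YWKKW
YWWWK
YYWWY
WYWWY
YYWWY
YWYYY
YYYYY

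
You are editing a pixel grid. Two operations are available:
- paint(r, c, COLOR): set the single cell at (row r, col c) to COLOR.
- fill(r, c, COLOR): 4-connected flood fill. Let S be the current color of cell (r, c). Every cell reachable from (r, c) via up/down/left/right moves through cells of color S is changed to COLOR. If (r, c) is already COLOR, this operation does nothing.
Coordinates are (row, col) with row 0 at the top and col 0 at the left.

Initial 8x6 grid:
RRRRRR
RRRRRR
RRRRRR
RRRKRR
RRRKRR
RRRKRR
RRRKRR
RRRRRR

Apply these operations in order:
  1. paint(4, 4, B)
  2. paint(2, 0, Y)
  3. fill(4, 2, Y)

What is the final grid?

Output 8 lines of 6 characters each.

Answer: YYYYYY
YYYYYY
YYYYYY
YYYKYY
YYYKBY
YYYKYY
YYYKYY
YYYYYY

Derivation:
After op 1 paint(4,4,B):
RRRRRR
RRRRRR
RRRRRR
RRRKRR
RRRKBR
RRRKRR
RRRKRR
RRRRRR
After op 2 paint(2,0,Y):
RRRRRR
RRRRRR
YRRRRR
RRRKRR
RRRKBR
RRRKRR
RRRKRR
RRRRRR
After op 3 fill(4,2,Y) [42 cells changed]:
YYYYYY
YYYYYY
YYYYYY
YYYKYY
YYYKBY
YYYKYY
YYYKYY
YYYYYY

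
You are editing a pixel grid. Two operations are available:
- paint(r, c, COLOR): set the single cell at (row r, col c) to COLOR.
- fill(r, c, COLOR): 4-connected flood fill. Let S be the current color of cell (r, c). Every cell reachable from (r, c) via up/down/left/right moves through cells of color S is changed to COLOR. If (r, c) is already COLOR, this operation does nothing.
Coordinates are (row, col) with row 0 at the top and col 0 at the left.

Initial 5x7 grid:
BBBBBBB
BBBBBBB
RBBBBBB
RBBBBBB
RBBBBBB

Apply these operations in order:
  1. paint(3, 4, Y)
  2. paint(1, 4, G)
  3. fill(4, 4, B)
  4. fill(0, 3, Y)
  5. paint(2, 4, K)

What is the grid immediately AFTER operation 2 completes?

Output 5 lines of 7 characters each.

Answer: BBBBBBB
BBBBGBB
RBBBBBB
RBBBYBB
RBBBBBB

Derivation:
After op 1 paint(3,4,Y):
BBBBBBB
BBBBBBB
RBBBBBB
RBBBYBB
RBBBBBB
After op 2 paint(1,4,G):
BBBBBBB
BBBBGBB
RBBBBBB
RBBBYBB
RBBBBBB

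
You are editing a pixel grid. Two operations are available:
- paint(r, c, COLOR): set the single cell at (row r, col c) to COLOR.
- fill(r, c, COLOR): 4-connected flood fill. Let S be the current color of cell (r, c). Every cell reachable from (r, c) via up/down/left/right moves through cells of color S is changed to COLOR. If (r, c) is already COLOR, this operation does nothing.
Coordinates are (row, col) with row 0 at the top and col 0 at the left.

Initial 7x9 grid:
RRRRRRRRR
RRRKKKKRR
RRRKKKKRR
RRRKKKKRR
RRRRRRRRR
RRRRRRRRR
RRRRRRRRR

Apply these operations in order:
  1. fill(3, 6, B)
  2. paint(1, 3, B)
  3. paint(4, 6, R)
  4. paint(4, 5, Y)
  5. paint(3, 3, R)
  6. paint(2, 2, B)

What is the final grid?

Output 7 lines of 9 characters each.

After op 1 fill(3,6,B) [12 cells changed]:
RRRRRRRRR
RRRBBBBRR
RRRBBBBRR
RRRBBBBRR
RRRRRRRRR
RRRRRRRRR
RRRRRRRRR
After op 2 paint(1,3,B):
RRRRRRRRR
RRRBBBBRR
RRRBBBBRR
RRRBBBBRR
RRRRRRRRR
RRRRRRRRR
RRRRRRRRR
After op 3 paint(4,6,R):
RRRRRRRRR
RRRBBBBRR
RRRBBBBRR
RRRBBBBRR
RRRRRRRRR
RRRRRRRRR
RRRRRRRRR
After op 4 paint(4,5,Y):
RRRRRRRRR
RRRBBBBRR
RRRBBBBRR
RRRBBBBRR
RRRRRYRRR
RRRRRRRRR
RRRRRRRRR
After op 5 paint(3,3,R):
RRRRRRRRR
RRRBBBBRR
RRRBBBBRR
RRRRBBBRR
RRRRRYRRR
RRRRRRRRR
RRRRRRRRR
After op 6 paint(2,2,B):
RRRRRRRRR
RRRBBBBRR
RRBBBBBRR
RRRRBBBRR
RRRRRYRRR
RRRRRRRRR
RRRRRRRRR

Answer: RRRRRRRRR
RRRBBBBRR
RRBBBBBRR
RRRRBBBRR
RRRRRYRRR
RRRRRRRRR
RRRRRRRRR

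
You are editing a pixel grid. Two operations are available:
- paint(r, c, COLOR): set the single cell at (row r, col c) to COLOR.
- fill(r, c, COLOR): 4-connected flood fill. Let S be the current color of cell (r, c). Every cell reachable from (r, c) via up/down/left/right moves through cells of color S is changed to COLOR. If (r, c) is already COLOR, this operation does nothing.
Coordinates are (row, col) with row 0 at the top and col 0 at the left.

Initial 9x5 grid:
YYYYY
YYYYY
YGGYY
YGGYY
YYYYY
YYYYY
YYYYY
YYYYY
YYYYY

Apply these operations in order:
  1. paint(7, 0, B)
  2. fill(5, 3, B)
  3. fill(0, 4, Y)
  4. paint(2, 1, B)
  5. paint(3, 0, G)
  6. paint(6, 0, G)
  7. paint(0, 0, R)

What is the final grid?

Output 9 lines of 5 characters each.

Answer: RYYYY
YYYYY
YBGYY
GGGYY
YYYYY
YYYYY
GYYYY
YYYYY
YYYYY

Derivation:
After op 1 paint(7,0,B):
YYYYY
YYYYY
YGGYY
YGGYY
YYYYY
YYYYY
YYYYY
BYYYY
YYYYY
After op 2 fill(5,3,B) [40 cells changed]:
BBBBB
BBBBB
BGGBB
BGGBB
BBBBB
BBBBB
BBBBB
BBBBB
BBBBB
After op 3 fill(0,4,Y) [41 cells changed]:
YYYYY
YYYYY
YGGYY
YGGYY
YYYYY
YYYYY
YYYYY
YYYYY
YYYYY
After op 4 paint(2,1,B):
YYYYY
YYYYY
YBGYY
YGGYY
YYYYY
YYYYY
YYYYY
YYYYY
YYYYY
After op 5 paint(3,0,G):
YYYYY
YYYYY
YBGYY
GGGYY
YYYYY
YYYYY
YYYYY
YYYYY
YYYYY
After op 6 paint(6,0,G):
YYYYY
YYYYY
YBGYY
GGGYY
YYYYY
YYYYY
GYYYY
YYYYY
YYYYY
After op 7 paint(0,0,R):
RYYYY
YYYYY
YBGYY
GGGYY
YYYYY
YYYYY
GYYYY
YYYYY
YYYYY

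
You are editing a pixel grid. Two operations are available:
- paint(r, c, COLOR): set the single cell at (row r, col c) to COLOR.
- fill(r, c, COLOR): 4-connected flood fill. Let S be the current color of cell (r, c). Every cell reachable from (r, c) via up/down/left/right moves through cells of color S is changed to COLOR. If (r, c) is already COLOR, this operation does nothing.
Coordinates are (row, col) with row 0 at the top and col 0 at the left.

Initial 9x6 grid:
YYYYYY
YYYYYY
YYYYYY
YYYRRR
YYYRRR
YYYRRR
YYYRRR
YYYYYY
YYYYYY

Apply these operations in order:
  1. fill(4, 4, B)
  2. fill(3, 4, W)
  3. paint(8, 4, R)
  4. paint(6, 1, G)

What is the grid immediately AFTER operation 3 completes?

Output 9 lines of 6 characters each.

Answer: YYYYYY
YYYYYY
YYYYYY
YYYWWW
YYYWWW
YYYWWW
YYYWWW
YYYYYY
YYYYRY

Derivation:
After op 1 fill(4,4,B) [12 cells changed]:
YYYYYY
YYYYYY
YYYYYY
YYYBBB
YYYBBB
YYYBBB
YYYBBB
YYYYYY
YYYYYY
After op 2 fill(3,4,W) [12 cells changed]:
YYYYYY
YYYYYY
YYYYYY
YYYWWW
YYYWWW
YYYWWW
YYYWWW
YYYYYY
YYYYYY
After op 3 paint(8,4,R):
YYYYYY
YYYYYY
YYYYYY
YYYWWW
YYYWWW
YYYWWW
YYYWWW
YYYYYY
YYYYRY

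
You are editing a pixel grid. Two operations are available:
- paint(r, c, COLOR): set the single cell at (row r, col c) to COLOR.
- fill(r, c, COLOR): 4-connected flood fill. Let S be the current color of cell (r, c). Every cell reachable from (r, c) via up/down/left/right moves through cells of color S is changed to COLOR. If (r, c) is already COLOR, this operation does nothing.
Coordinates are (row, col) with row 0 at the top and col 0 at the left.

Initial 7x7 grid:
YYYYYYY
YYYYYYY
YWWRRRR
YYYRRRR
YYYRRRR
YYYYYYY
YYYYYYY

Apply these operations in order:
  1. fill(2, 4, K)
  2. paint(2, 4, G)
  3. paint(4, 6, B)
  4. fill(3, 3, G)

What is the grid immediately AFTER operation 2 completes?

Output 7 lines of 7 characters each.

After op 1 fill(2,4,K) [12 cells changed]:
YYYYYYY
YYYYYYY
YWWKKKK
YYYKKKK
YYYKKKK
YYYYYYY
YYYYYYY
After op 2 paint(2,4,G):
YYYYYYY
YYYYYYY
YWWKGKK
YYYKKKK
YYYKKKK
YYYYYYY
YYYYYYY

Answer: YYYYYYY
YYYYYYY
YWWKGKK
YYYKKKK
YYYKKKK
YYYYYYY
YYYYYYY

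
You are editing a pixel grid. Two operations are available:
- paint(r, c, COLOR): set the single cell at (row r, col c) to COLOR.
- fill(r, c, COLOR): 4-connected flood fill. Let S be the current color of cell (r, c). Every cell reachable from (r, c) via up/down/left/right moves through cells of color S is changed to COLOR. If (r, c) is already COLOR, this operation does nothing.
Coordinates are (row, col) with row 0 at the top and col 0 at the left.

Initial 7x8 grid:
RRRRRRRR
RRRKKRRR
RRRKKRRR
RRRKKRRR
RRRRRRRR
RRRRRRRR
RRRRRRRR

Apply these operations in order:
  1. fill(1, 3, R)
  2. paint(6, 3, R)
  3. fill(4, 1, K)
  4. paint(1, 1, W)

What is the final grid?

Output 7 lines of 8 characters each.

After op 1 fill(1,3,R) [6 cells changed]:
RRRRRRRR
RRRRRRRR
RRRRRRRR
RRRRRRRR
RRRRRRRR
RRRRRRRR
RRRRRRRR
After op 2 paint(6,3,R):
RRRRRRRR
RRRRRRRR
RRRRRRRR
RRRRRRRR
RRRRRRRR
RRRRRRRR
RRRRRRRR
After op 3 fill(4,1,K) [56 cells changed]:
KKKKKKKK
KKKKKKKK
KKKKKKKK
KKKKKKKK
KKKKKKKK
KKKKKKKK
KKKKKKKK
After op 4 paint(1,1,W):
KKKKKKKK
KWKKKKKK
KKKKKKKK
KKKKKKKK
KKKKKKKK
KKKKKKKK
KKKKKKKK

Answer: KKKKKKKK
KWKKKKKK
KKKKKKKK
KKKKKKKK
KKKKKKKK
KKKKKKKK
KKKKKKKK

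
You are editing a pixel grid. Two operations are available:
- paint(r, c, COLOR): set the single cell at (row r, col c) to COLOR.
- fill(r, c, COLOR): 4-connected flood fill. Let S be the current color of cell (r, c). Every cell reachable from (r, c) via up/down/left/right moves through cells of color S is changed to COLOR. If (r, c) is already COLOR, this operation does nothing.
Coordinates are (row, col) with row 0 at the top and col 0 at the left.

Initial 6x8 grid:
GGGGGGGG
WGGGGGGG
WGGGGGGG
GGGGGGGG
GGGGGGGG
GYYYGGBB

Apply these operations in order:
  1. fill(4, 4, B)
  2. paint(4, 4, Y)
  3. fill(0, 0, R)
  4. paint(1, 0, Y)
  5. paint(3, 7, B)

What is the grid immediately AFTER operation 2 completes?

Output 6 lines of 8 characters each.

Answer: BBBBBBBB
WBBBBBBB
WBBBBBBB
BBBBBBBB
BBBBYBBB
BYYYBBBB

Derivation:
After op 1 fill(4,4,B) [41 cells changed]:
BBBBBBBB
WBBBBBBB
WBBBBBBB
BBBBBBBB
BBBBBBBB
BYYYBBBB
After op 2 paint(4,4,Y):
BBBBBBBB
WBBBBBBB
WBBBBBBB
BBBBBBBB
BBBBYBBB
BYYYBBBB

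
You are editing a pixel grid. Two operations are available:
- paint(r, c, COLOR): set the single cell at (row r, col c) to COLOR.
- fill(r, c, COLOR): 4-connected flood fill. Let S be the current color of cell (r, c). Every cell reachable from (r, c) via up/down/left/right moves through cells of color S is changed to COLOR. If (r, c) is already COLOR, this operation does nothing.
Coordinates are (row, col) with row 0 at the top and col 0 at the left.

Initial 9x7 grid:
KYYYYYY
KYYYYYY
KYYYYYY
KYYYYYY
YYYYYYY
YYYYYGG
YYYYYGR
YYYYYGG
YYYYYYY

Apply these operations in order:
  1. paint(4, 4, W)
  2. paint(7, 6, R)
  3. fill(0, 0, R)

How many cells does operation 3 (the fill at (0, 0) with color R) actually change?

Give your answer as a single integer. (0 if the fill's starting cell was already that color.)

Answer: 4

Derivation:
After op 1 paint(4,4,W):
KYYYYYY
KYYYYYY
KYYYYYY
KYYYYYY
YYYYWYY
YYYYYGG
YYYYYGR
YYYYYGG
YYYYYYY
After op 2 paint(7,6,R):
KYYYYYY
KYYYYYY
KYYYYYY
KYYYYYY
YYYYWYY
YYYYYGG
YYYYYGR
YYYYYGR
YYYYYYY
After op 3 fill(0,0,R) [4 cells changed]:
RYYYYYY
RYYYYYY
RYYYYYY
RYYYYYY
YYYYWYY
YYYYYGG
YYYYYGR
YYYYYGR
YYYYYYY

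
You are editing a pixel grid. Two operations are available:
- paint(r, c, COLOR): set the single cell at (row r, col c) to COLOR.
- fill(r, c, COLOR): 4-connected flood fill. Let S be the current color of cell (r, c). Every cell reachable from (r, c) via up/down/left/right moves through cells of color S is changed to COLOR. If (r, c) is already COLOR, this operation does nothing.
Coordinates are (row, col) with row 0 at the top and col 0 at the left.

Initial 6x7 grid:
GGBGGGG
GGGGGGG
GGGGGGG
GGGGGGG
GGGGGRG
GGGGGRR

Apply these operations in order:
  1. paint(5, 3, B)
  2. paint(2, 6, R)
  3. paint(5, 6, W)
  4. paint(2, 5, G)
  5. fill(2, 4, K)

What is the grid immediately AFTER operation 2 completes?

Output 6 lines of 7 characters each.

After op 1 paint(5,3,B):
GGBGGGG
GGGGGGG
GGGGGGG
GGGGGGG
GGGGGRG
GGGBGRR
After op 2 paint(2,6,R):
GGBGGGG
GGGGGGG
GGGGGGR
GGGGGGG
GGGGGRG
GGGBGRR

Answer: GGBGGGG
GGGGGGG
GGGGGGR
GGGGGGG
GGGGGRG
GGGBGRR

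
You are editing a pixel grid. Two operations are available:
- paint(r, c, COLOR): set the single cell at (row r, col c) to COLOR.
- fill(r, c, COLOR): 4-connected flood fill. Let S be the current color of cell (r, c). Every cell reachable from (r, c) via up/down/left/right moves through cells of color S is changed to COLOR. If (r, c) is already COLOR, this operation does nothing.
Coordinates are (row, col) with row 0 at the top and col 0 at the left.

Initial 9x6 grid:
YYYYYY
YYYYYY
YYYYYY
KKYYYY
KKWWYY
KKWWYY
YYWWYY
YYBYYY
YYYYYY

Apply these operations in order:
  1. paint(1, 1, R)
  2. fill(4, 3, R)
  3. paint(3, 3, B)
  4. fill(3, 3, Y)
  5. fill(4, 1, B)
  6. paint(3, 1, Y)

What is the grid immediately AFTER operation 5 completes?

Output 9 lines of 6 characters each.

Answer: YYYYYY
YRYYYY
YYYYYY
BBYYYY
BBRRYY
BBRRYY
YYRRYY
YYBYYY
YYYYYY

Derivation:
After op 1 paint(1,1,R):
YYYYYY
YRYYYY
YYYYYY
KKYYYY
KKWWYY
KKWWYY
YYWWYY
YYBYYY
YYYYYY
After op 2 fill(4,3,R) [6 cells changed]:
YYYYYY
YRYYYY
YYYYYY
KKYYYY
KKRRYY
KKRRYY
YYRRYY
YYBYYY
YYYYYY
After op 3 paint(3,3,B):
YYYYYY
YRYYYY
YYYYYY
KKYBYY
KKRRYY
KKRRYY
YYRRYY
YYBYYY
YYYYYY
After op 4 fill(3,3,Y) [1 cells changed]:
YYYYYY
YRYYYY
YYYYYY
KKYYYY
KKRRYY
KKRRYY
YYRRYY
YYBYYY
YYYYYY
After op 5 fill(4,1,B) [6 cells changed]:
YYYYYY
YRYYYY
YYYYYY
BBYYYY
BBRRYY
BBRRYY
YYRRYY
YYBYYY
YYYYYY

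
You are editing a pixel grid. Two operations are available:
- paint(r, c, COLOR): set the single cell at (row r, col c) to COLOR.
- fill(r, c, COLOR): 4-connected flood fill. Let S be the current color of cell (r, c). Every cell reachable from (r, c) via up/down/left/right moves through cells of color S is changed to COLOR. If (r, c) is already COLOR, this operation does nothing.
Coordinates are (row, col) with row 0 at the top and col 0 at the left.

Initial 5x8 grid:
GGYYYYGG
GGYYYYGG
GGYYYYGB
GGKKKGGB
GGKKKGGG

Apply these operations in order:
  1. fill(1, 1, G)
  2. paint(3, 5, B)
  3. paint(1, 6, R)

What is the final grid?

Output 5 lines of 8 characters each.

After op 1 fill(1,1,G) [0 cells changed]:
GGYYYYGG
GGYYYYGG
GGYYYYGB
GGKKKGGB
GGKKKGGG
After op 2 paint(3,5,B):
GGYYYYGG
GGYYYYGG
GGYYYYGB
GGKKKBGB
GGKKKGGG
After op 3 paint(1,6,R):
GGYYYYGG
GGYYYYRG
GGYYYYGB
GGKKKBGB
GGKKKGGG

Answer: GGYYYYGG
GGYYYYRG
GGYYYYGB
GGKKKBGB
GGKKKGGG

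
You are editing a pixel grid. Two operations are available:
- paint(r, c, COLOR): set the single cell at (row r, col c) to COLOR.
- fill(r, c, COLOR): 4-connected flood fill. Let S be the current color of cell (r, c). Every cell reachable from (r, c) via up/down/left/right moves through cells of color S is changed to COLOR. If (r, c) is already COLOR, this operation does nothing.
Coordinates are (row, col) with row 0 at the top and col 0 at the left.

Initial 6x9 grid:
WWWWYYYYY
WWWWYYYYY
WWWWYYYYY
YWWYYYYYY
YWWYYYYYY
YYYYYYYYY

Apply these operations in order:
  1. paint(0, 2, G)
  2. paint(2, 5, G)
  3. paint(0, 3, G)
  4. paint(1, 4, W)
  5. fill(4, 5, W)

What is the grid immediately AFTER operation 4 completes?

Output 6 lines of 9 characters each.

After op 1 paint(0,2,G):
WWGWYYYYY
WWWWYYYYY
WWWWYYYYY
YWWYYYYYY
YWWYYYYYY
YYYYYYYYY
After op 2 paint(2,5,G):
WWGWYYYYY
WWWWYYYYY
WWWWYGYYY
YWWYYYYYY
YWWYYYYYY
YYYYYYYYY
After op 3 paint(0,3,G):
WWGGYYYYY
WWWWYYYYY
WWWWYGYYY
YWWYYYYYY
YWWYYYYYY
YYYYYYYYY
After op 4 paint(1,4,W):
WWGGYYYYY
WWWWWYYYY
WWWWYGYYY
YWWYYYYYY
YWWYYYYYY
YYYYYYYYY

Answer: WWGGYYYYY
WWWWWYYYY
WWWWYGYYY
YWWYYYYYY
YWWYYYYYY
YYYYYYYYY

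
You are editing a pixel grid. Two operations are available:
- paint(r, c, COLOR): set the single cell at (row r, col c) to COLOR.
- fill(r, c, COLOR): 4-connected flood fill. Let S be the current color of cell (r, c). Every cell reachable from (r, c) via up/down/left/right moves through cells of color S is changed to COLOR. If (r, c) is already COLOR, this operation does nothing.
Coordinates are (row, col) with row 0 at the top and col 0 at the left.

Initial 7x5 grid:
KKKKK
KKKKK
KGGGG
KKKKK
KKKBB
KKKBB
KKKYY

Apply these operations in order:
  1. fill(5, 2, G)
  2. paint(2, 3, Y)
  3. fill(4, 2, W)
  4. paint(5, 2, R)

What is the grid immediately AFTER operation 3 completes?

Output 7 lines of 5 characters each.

Answer: WWWWW
WWWWW
WWWYW
WWWWW
WWWBB
WWWBB
WWWYY

Derivation:
After op 1 fill(5,2,G) [25 cells changed]:
GGGGG
GGGGG
GGGGG
GGGGG
GGGBB
GGGBB
GGGYY
After op 2 paint(2,3,Y):
GGGGG
GGGGG
GGGYG
GGGGG
GGGBB
GGGBB
GGGYY
After op 3 fill(4,2,W) [28 cells changed]:
WWWWW
WWWWW
WWWYW
WWWWW
WWWBB
WWWBB
WWWYY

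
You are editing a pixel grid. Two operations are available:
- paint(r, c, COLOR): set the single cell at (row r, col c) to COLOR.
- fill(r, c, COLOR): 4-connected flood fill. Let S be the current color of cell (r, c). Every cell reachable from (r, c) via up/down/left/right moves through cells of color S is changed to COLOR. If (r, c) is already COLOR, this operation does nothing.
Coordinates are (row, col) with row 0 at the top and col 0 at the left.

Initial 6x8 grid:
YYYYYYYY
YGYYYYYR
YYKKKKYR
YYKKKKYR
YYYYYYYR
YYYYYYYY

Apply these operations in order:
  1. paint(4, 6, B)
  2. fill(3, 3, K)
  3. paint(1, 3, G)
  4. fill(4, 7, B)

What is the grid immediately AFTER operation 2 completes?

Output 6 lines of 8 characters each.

Answer: YYYYYYYY
YGYYYYYR
YYKKKKYR
YYKKKKYR
YYYYYYBR
YYYYYYYY

Derivation:
After op 1 paint(4,6,B):
YYYYYYYY
YGYYYYYR
YYKKKKYR
YYKKKKYR
YYYYYYBR
YYYYYYYY
After op 2 fill(3,3,K) [0 cells changed]:
YYYYYYYY
YGYYYYYR
YYKKKKYR
YYKKKKYR
YYYYYYBR
YYYYYYYY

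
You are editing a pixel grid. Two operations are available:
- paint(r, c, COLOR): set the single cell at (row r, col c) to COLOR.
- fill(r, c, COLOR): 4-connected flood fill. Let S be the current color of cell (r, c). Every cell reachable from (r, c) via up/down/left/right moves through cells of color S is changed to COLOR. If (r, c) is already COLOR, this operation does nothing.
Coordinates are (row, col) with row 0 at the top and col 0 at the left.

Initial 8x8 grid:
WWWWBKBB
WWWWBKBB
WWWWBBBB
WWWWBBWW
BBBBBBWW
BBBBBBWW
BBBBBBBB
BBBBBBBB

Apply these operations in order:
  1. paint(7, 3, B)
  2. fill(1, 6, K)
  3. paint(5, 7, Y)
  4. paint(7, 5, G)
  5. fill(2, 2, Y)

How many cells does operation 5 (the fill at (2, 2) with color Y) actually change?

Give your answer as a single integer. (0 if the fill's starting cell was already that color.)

After op 1 paint(7,3,B):
WWWWBKBB
WWWWBKBB
WWWWBBBB
WWWWBBWW
BBBBBBWW
BBBBBBWW
BBBBBBBB
BBBBBBBB
After op 2 fill(1,6,K) [40 cells changed]:
WWWWKKKK
WWWWKKKK
WWWWKKKK
WWWWKKWW
KKKKKKWW
KKKKKKWW
KKKKKKKK
KKKKKKKK
After op 3 paint(5,7,Y):
WWWWKKKK
WWWWKKKK
WWWWKKKK
WWWWKKWW
KKKKKKWW
KKKKKKWY
KKKKKKKK
KKKKKKKK
After op 4 paint(7,5,G):
WWWWKKKK
WWWWKKKK
WWWWKKKK
WWWWKKWW
KKKKKKWW
KKKKKKWY
KKKKKKKK
KKKKKGKK
After op 5 fill(2,2,Y) [16 cells changed]:
YYYYKKKK
YYYYKKKK
YYYYKKKK
YYYYKKWW
KKKKKKWW
KKKKKKWY
KKKKKKKK
KKKKKGKK

Answer: 16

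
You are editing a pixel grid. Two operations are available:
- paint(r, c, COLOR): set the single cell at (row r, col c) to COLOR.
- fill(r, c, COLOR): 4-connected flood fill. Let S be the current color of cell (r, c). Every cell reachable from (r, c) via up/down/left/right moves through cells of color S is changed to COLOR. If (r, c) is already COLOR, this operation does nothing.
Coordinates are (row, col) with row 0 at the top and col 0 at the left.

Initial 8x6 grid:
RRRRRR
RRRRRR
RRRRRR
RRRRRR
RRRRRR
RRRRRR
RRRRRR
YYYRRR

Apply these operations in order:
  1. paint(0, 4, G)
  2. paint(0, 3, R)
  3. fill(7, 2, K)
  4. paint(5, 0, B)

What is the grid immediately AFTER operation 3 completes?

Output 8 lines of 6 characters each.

After op 1 paint(0,4,G):
RRRRGR
RRRRRR
RRRRRR
RRRRRR
RRRRRR
RRRRRR
RRRRRR
YYYRRR
After op 2 paint(0,3,R):
RRRRGR
RRRRRR
RRRRRR
RRRRRR
RRRRRR
RRRRRR
RRRRRR
YYYRRR
After op 3 fill(7,2,K) [3 cells changed]:
RRRRGR
RRRRRR
RRRRRR
RRRRRR
RRRRRR
RRRRRR
RRRRRR
KKKRRR

Answer: RRRRGR
RRRRRR
RRRRRR
RRRRRR
RRRRRR
RRRRRR
RRRRRR
KKKRRR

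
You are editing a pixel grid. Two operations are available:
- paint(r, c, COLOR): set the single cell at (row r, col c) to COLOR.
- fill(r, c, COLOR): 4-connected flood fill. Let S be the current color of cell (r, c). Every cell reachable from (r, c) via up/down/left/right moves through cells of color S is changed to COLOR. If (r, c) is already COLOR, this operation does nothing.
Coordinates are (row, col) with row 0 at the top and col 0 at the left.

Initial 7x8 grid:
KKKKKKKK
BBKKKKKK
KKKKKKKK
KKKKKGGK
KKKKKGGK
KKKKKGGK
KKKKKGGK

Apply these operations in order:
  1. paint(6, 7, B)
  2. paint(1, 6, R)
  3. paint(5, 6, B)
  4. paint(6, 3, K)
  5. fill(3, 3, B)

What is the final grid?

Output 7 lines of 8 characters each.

Answer: BBBBBBBB
BBBBBBRB
BBBBBBBB
BBBBBGGB
BBBBBGGB
BBBBBGBB
BBBBBGGB

Derivation:
After op 1 paint(6,7,B):
KKKKKKKK
BBKKKKKK
KKKKKKKK
KKKKKGGK
KKKKKGGK
KKKKKGGK
KKKKKGGB
After op 2 paint(1,6,R):
KKKKKKKK
BBKKKKRK
KKKKKKKK
KKKKKGGK
KKKKKGGK
KKKKKGGK
KKKKKGGB
After op 3 paint(5,6,B):
KKKKKKKK
BBKKKKRK
KKKKKKKK
KKKKKGGK
KKKKKGGK
KKKKKGBK
KKKKKGGB
After op 4 paint(6,3,K):
KKKKKKKK
BBKKKKRK
KKKKKKKK
KKKKKGGK
KKKKKGGK
KKKKKGBK
KKKKKGGB
After op 5 fill(3,3,B) [44 cells changed]:
BBBBBBBB
BBBBBBRB
BBBBBBBB
BBBBBGGB
BBBBBGGB
BBBBBGBB
BBBBBGGB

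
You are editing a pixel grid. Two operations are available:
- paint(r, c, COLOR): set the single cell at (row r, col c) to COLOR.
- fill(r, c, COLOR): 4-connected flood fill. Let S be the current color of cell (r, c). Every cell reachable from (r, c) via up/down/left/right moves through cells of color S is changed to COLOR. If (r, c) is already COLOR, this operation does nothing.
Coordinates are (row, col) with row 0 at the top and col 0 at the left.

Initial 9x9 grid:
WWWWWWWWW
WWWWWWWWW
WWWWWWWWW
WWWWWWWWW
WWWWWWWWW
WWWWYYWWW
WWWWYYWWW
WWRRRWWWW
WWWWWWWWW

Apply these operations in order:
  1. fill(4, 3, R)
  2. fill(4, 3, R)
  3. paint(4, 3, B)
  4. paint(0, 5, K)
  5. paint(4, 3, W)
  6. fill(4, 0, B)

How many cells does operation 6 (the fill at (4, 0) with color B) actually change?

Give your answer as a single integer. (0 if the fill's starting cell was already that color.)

After op 1 fill(4,3,R) [74 cells changed]:
RRRRRRRRR
RRRRRRRRR
RRRRRRRRR
RRRRRRRRR
RRRRRRRRR
RRRRYYRRR
RRRRYYRRR
RRRRRRRRR
RRRRRRRRR
After op 2 fill(4,3,R) [0 cells changed]:
RRRRRRRRR
RRRRRRRRR
RRRRRRRRR
RRRRRRRRR
RRRRRRRRR
RRRRYYRRR
RRRRYYRRR
RRRRRRRRR
RRRRRRRRR
After op 3 paint(4,3,B):
RRRRRRRRR
RRRRRRRRR
RRRRRRRRR
RRRRRRRRR
RRRBRRRRR
RRRRYYRRR
RRRRYYRRR
RRRRRRRRR
RRRRRRRRR
After op 4 paint(0,5,K):
RRRRRKRRR
RRRRRRRRR
RRRRRRRRR
RRRRRRRRR
RRRBRRRRR
RRRRYYRRR
RRRRYYRRR
RRRRRRRRR
RRRRRRRRR
After op 5 paint(4,3,W):
RRRRRKRRR
RRRRRRRRR
RRRRRRRRR
RRRRRRRRR
RRRWRRRRR
RRRRYYRRR
RRRRYYRRR
RRRRRRRRR
RRRRRRRRR
After op 6 fill(4,0,B) [75 cells changed]:
BBBBBKBBB
BBBBBBBBB
BBBBBBBBB
BBBBBBBBB
BBBWBBBBB
BBBBYYBBB
BBBBYYBBB
BBBBBBBBB
BBBBBBBBB

Answer: 75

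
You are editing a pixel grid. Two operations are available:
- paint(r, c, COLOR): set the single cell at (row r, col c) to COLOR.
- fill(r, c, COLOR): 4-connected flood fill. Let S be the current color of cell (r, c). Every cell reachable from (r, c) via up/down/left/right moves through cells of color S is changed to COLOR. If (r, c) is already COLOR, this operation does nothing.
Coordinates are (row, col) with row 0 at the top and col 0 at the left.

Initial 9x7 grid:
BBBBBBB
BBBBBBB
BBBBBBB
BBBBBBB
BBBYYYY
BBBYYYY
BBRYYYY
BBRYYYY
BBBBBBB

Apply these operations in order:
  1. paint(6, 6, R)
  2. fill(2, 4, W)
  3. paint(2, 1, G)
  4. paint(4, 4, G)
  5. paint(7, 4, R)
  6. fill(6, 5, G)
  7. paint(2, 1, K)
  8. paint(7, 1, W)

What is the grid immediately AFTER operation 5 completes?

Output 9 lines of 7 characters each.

Answer: WWWWWWW
WWWWWWW
WGWWWWW
WWWWWWW
WWWYGYY
WWWYYYY
WWRYYYR
WWRYRYY
WWWWWWW

Derivation:
After op 1 paint(6,6,R):
BBBBBBB
BBBBBBB
BBBBBBB
BBBBBBB
BBBYYYY
BBBYYYY
BBRYYYR
BBRYYYY
BBBBBBB
After op 2 fill(2,4,W) [45 cells changed]:
WWWWWWW
WWWWWWW
WWWWWWW
WWWWWWW
WWWYYYY
WWWYYYY
WWRYYYR
WWRYYYY
WWWWWWW
After op 3 paint(2,1,G):
WWWWWWW
WWWWWWW
WGWWWWW
WWWWWWW
WWWYYYY
WWWYYYY
WWRYYYR
WWRYYYY
WWWWWWW
After op 4 paint(4,4,G):
WWWWWWW
WWWWWWW
WGWWWWW
WWWWWWW
WWWYGYY
WWWYYYY
WWRYYYR
WWRYYYY
WWWWWWW
After op 5 paint(7,4,R):
WWWWWWW
WWWWWWW
WGWWWWW
WWWWWWW
WWWYGYY
WWWYYYY
WWRYYYR
WWRYRYY
WWWWWWW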